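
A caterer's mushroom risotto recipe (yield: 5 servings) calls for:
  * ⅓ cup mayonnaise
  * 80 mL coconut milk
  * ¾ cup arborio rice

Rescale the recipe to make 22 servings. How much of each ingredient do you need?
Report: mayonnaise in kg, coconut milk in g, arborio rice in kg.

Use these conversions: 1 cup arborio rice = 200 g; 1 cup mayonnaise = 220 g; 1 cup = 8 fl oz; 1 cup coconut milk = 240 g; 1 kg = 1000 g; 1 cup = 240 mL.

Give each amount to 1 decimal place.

Scaling factor: 22/5 = 4.4.
mayonnaise: 1/3 cup × 22/5 × 220 g/cup ÷ 1000 g/kg ≈ 0.3 kg
coconut milk: 80 mL × 22/5 ÷ 240 mL/cup × 240 g/cup = 352.0 g
arborio rice: 0.75 cup × 22/5 × 200 g/cup ÷ 1000 g/kg ≈ 0.7 kg

mayonnaise: 0.3 kg; coconut milk: 352.0 g; arborio rice: 0.7 kg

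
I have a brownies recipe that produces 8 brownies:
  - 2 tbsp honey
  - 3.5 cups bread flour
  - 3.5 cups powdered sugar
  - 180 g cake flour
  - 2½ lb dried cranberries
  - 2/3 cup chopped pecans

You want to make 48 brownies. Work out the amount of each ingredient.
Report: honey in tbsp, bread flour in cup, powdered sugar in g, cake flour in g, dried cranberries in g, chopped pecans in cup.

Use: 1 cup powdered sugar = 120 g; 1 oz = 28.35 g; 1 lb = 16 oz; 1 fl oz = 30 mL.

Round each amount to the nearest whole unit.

honey: 12 tbsp; bread flour: 21 cup; powdered sugar: 2520 g; cake flour: 1080 g; dried cranberries: 6804 g; chopped pecans: 4 cup

Scaling factor: 48/8 = 6.
honey: 2 tbsp × 6 = 12 tbsp
bread flour: 3.5 cup × 6 = 21 cup
powdered sugar: 3.5 cup × 6 × 120 g/cup = 2520 g
cake flour: 180 g × 6 = 1080 g
dried cranberries: 2.5 lb × 6 × 16 oz/lb × 28.35 g/oz = 6804 g
chopped pecans: 2/3 cup × 6 = 4 cup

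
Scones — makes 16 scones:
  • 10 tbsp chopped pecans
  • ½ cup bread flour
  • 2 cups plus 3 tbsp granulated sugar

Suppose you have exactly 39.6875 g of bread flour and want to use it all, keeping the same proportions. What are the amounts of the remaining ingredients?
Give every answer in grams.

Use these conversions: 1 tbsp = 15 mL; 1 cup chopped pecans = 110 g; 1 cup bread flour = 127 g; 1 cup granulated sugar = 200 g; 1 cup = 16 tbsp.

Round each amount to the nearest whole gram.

The original recipe has 63.5 g of bread flour, so the scaling factor is 39.6875 ÷ 63.5 = 5/8 = 0.625.
chopped pecans: 10 tbsp × 5/8 ÷ 16 tbsp/cup × 110 g/cup ≈ 43 g
granulated sugar: (2 cup + 3 tbsp = 2.1875 cup) × 5/8 × 200 g/cup ≈ 273 g

chopped pecans: 43 g; granulated sugar: 273 g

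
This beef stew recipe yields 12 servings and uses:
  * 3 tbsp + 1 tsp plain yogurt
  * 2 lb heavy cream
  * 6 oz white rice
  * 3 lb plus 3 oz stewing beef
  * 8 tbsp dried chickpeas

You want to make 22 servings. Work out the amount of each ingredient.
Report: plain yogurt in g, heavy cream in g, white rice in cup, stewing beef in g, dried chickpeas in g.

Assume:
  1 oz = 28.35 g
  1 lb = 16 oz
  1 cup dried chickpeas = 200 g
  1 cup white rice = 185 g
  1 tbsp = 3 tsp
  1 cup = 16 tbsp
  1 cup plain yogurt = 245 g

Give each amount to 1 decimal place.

Scaling factor: 22/12 = 11/6.
plain yogurt: (3 tbsp + 1 tsp = 10/3 tbsp) × 11/6 ÷ 16 tbsp/cup × 245 g/cup ≈ 93.6 g
heavy cream: 2 lb × 11/6 × 16 oz/lb × 28.35 g/oz = 1663.2 g
white rice: 6 oz × 11/6 × 28.35 g/oz ÷ 185 g/cup ≈ 1.7 cup
stewing beef: (3 lb + 3 oz = 3.1875 lb) × 11/6 × 16 oz/lb × 28.35 g/oz ≈ 2650.7 g
dried chickpeas: 8 tbsp × 11/6 ÷ 16 tbsp/cup × 200 g/cup ≈ 183.3 g

plain yogurt: 93.6 g; heavy cream: 1663.2 g; white rice: 1.7 cup; stewing beef: 2650.7 g; dried chickpeas: 183.3 g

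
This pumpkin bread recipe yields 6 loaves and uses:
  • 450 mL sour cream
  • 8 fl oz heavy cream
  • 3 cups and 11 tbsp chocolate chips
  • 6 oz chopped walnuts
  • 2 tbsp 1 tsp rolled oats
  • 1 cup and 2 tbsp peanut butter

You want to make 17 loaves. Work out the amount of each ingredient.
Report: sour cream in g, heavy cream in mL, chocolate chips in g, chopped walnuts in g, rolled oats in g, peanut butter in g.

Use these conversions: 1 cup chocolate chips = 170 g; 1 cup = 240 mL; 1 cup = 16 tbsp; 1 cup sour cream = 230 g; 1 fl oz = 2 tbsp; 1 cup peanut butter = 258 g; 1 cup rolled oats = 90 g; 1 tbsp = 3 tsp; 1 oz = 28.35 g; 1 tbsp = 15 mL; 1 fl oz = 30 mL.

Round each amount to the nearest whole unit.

sour cream: 1222 g; heavy cream: 680 mL; chocolate chips: 1776 g; chopped walnuts: 482 g; rolled oats: 37 g; peanut butter: 822 g

Scaling factor: 17/6.
sour cream: 450 mL × 17/6 ÷ 240 mL/cup × 230 g/cup ≈ 1222 g
heavy cream: 8 fl oz × 17/6 × 30 mL/fl oz = 680 mL
chocolate chips: (3 cup + 11 tbsp = 3.6875 cup) × 17/6 × 170 g/cup ≈ 1776 g
chopped walnuts: 6 oz × 17/6 × 28.35 g/oz ≈ 482 g
rolled oats: (2 tbsp + 1 tsp = 7/3 tbsp) × 17/6 ÷ 16 tbsp/cup × 90 g/cup ≈ 37 g
peanut butter: (1 cup + 2 tbsp = 1.125 cup) × 17/6 × 258 g/cup ≈ 822 g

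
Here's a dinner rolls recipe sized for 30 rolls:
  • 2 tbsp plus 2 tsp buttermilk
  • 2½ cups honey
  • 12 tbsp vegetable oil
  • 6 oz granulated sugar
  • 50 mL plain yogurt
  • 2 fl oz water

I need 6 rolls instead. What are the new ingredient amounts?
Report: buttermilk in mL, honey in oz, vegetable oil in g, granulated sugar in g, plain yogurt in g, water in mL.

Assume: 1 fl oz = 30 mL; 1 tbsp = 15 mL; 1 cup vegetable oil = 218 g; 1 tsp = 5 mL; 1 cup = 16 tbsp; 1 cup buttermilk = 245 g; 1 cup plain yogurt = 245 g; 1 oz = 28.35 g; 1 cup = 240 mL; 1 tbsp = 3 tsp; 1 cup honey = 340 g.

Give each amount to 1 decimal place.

buttermilk: 8.0 mL; honey: 6.0 oz; vegetable oil: 32.7 g; granulated sugar: 34.0 g; plain yogurt: 10.2 g; water: 12.0 mL

Scaling factor: 6/30 = 1/5 = 0.2.
buttermilk: (2 tbsp + 2 tsp = 8/3 tbsp) × 1/5 × 15 mL/tbsp = 8.0 mL
honey: 2.5 cup × 1/5 × 340 g/cup ÷ 28.35 g/oz ≈ 6.0 oz
vegetable oil: 12 tbsp × 1/5 ÷ 16 tbsp/cup × 218 g/cup = 32.7 g
granulated sugar: 6 oz × 1/5 × 28.35 g/oz ≈ 34.0 g
plain yogurt: 50 mL × 1/5 ÷ 240 mL/cup × 245 g/cup ≈ 10.2 g
water: 2 fl oz × 1/5 × 30 mL/fl oz = 12.0 mL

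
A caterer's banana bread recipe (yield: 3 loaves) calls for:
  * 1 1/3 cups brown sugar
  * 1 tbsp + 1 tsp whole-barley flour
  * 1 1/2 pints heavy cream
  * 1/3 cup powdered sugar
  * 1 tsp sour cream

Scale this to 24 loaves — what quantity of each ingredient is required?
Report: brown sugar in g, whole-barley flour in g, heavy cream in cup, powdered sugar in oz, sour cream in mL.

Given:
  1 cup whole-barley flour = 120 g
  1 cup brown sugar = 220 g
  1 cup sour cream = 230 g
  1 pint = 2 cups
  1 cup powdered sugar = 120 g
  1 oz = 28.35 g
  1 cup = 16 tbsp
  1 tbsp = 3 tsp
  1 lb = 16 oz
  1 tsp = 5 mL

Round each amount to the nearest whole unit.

brown sugar: 2347 g; whole-barley flour: 80 g; heavy cream: 24 cup; powdered sugar: 11 oz; sour cream: 40 mL

Scaling factor: 24/3 = 8.
brown sugar: 4/3 cup × 8 × 220 g/cup ≈ 2347 g
whole-barley flour: (1 tbsp + 1 tsp = 4/3 tbsp) × 8 ÷ 16 tbsp/cup × 120 g/cup = 80 g
heavy cream: 1.5 pint × 8 × 2 cup/pint = 24 cup
powdered sugar: 1/3 cup × 8 × 120 g/cup ÷ 28.35 g/oz ≈ 11 oz
sour cream: 1 tsp × 8 × 5 mL/tsp = 40 mL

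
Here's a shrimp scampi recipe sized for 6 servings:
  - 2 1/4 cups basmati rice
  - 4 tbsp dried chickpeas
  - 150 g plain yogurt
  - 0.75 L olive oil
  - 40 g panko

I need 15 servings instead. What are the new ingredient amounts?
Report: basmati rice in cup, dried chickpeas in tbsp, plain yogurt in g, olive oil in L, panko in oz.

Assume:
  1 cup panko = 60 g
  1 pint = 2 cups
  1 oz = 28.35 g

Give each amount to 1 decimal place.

Scaling factor: 15/6 = 5/2 = 2.5.
basmati rice: 2.25 cup × 5/2 ≈ 5.6 cup
dried chickpeas: 4 tbsp × 5/2 = 10.0 tbsp
plain yogurt: 150 g × 5/2 = 375.0 g
olive oil: 0.75 L × 5/2 ≈ 1.9 L
panko: 40 g × 5/2 ÷ 28.35 g/oz ≈ 3.5 oz

basmati rice: 5.6 cup; dried chickpeas: 10.0 tbsp; plain yogurt: 375.0 g; olive oil: 1.9 L; panko: 3.5 oz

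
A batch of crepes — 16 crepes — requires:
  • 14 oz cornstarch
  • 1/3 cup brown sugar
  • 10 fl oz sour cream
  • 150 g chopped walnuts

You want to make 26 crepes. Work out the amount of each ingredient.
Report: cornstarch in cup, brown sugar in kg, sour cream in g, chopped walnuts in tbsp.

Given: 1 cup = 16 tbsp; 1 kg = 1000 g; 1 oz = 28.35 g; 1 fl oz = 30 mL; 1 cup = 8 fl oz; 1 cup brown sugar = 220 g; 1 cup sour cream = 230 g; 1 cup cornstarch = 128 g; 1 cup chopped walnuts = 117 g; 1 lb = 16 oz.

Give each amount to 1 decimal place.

cornstarch: 5.0 cup; brown sugar: 0.1 kg; sour cream: 467.2 g; chopped walnuts: 33.3 tbsp

Scaling factor: 26/16 = 13/8 = 1.625.
cornstarch: 14 oz × 13/8 × 28.35 g/oz ÷ 128 g/cup ≈ 5.0 cup
brown sugar: 1/3 cup × 13/8 × 220 g/cup ÷ 1000 g/kg ≈ 0.1 kg
sour cream: 10 fl oz × 13/8 ÷ 8 fl oz/cup × 230 g/cup ≈ 467.2 g
chopped walnuts: 150 g × 13/8 ÷ 117 g/cup × 16 tbsp/cup ≈ 33.3 tbsp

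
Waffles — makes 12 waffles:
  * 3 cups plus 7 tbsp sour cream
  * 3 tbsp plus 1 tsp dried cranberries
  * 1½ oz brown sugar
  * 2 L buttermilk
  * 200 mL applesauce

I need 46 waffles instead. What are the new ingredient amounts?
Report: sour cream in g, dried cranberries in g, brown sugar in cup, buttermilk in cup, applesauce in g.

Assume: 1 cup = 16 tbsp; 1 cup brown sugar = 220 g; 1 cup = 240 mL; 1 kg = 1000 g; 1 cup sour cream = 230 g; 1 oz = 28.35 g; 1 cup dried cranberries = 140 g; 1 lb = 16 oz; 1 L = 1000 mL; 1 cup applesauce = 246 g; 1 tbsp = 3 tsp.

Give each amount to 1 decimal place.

sour cream: 3030.7 g; dried cranberries: 111.8 g; brown sugar: 0.7 cup; buttermilk: 31.9 cup; applesauce: 785.8 g

Scaling factor: 46/12 = 23/6.
sour cream: (3 cup + 7 tbsp = 3.4375 cup) × 23/6 × 230 g/cup ≈ 3030.7 g
dried cranberries: (3 tbsp + 1 tsp = 10/3 tbsp) × 23/6 ÷ 16 tbsp/cup × 140 g/cup ≈ 111.8 g
brown sugar: 1.5 oz × 23/6 × 28.35 g/oz ÷ 220 g/cup ≈ 0.7 cup
buttermilk: 2 L × 23/6 × 1000 mL/L ÷ 240 mL/cup ≈ 31.9 cup
applesauce: 200 mL × 23/6 ÷ 240 mL/cup × 246 g/cup ≈ 785.8 g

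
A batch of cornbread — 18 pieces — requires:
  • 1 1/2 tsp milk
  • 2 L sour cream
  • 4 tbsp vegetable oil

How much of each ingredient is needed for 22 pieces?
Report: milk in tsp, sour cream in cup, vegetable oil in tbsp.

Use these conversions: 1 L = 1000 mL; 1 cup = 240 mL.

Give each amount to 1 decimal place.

milk: 1.8 tsp; sour cream: 10.2 cup; vegetable oil: 4.9 tbsp

Scaling factor: 22/18 = 11/9.
milk: 1.5 tsp × 11/9 ≈ 1.8 tsp
sour cream: 2 L × 11/9 × 1000 mL/L ÷ 240 mL/cup ≈ 10.2 cup
vegetable oil: 4 tbsp × 11/9 ≈ 4.9 tbsp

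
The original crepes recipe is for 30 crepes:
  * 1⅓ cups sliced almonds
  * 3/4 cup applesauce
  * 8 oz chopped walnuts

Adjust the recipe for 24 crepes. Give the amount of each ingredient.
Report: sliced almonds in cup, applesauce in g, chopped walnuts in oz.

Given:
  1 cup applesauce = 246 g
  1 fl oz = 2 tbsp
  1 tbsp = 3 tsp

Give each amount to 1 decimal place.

sliced almonds: 1.1 cup; applesauce: 147.6 g; chopped walnuts: 6.4 oz

Scaling factor: 24/30 = 4/5 = 0.8.
sliced almonds: 4/3 cup × 4/5 ≈ 1.1 cup
applesauce: 0.75 cup × 4/5 × 246 g/cup = 147.6 g
chopped walnuts: 8 oz × 4/5 = 6.4 oz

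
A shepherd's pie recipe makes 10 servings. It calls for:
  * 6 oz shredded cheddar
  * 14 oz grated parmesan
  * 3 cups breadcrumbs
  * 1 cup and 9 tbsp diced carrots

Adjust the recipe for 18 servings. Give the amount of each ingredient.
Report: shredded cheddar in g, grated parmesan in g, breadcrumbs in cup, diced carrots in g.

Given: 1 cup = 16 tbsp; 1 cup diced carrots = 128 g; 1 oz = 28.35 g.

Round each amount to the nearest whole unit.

Scaling factor: 18/10 = 9/5 = 1.8.
shredded cheddar: 6 oz × 9/5 × 28.35 g/oz ≈ 306 g
grated parmesan: 14 oz × 9/5 × 28.35 g/oz ≈ 714 g
breadcrumbs: 3 cup × 9/5 ≈ 5 cup
diced carrots: (1 cup + 9 tbsp = 1.5625 cup) × 9/5 × 128 g/cup = 360 g

shredded cheddar: 306 g; grated parmesan: 714 g; breadcrumbs: 5 cup; diced carrots: 360 g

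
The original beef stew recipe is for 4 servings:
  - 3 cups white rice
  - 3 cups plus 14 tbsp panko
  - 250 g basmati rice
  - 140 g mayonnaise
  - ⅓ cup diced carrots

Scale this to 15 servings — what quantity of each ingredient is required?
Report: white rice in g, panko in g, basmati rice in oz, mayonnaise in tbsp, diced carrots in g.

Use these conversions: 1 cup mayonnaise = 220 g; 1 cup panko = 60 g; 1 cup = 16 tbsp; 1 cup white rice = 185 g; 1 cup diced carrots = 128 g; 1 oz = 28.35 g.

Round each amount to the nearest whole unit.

Scaling factor: 15/4 = 3.75.
white rice: 3 cup × 15/4 × 185 g/cup ≈ 2081 g
panko: (3 cup + 14 tbsp = 3.875 cup) × 15/4 × 60 g/cup ≈ 872 g
basmati rice: 250 g × 15/4 ÷ 28.35 g/oz ≈ 33 oz
mayonnaise: 140 g × 15/4 ÷ 220 g/cup × 16 tbsp/cup ≈ 38 tbsp
diced carrots: 1/3 cup × 15/4 × 128 g/cup = 160 g

white rice: 2081 g; panko: 872 g; basmati rice: 33 oz; mayonnaise: 38 tbsp; diced carrots: 160 g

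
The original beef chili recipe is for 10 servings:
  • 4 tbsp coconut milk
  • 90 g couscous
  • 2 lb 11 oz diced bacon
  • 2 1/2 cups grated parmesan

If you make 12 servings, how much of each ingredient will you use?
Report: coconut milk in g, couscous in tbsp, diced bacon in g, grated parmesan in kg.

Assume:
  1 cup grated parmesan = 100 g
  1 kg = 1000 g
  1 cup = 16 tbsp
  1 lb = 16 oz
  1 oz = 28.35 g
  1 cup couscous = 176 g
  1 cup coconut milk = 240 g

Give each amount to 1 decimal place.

coconut milk: 72.0 g; couscous: 9.8 tbsp; diced bacon: 1462.9 g; grated parmesan: 0.3 kg

Scaling factor: 12/10 = 6/5 = 1.2.
coconut milk: 4 tbsp × 6/5 ÷ 16 tbsp/cup × 240 g/cup = 72.0 g
couscous: 90 g × 6/5 ÷ 176 g/cup × 16 tbsp/cup ≈ 9.8 tbsp
diced bacon: (2 lb + 11 oz = 2.6875 lb) × 6/5 × 16 oz/lb × 28.35 g/oz ≈ 1462.9 g
grated parmesan: 2.5 cup × 6/5 × 100 g/cup ÷ 1000 g/kg = 0.3 kg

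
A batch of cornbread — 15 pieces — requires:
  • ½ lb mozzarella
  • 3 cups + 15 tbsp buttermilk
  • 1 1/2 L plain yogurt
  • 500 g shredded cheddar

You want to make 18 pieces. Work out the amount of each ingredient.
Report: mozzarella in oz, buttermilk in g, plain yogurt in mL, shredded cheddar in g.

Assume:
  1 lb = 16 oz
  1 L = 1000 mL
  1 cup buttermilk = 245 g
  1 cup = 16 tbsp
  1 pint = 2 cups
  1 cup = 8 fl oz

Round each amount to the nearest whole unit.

mozzarella: 10 oz; buttermilk: 1158 g; plain yogurt: 1800 mL; shredded cheddar: 600 g

Scaling factor: 18/15 = 6/5 = 1.2.
mozzarella: 0.5 lb × 6/5 × 16 oz/lb ≈ 10 oz
buttermilk: (3 cup + 15 tbsp = 3.9375 cup) × 6/5 × 245 g/cup ≈ 1158 g
plain yogurt: 1.5 L × 6/5 × 1000 mL/L = 1800 mL
shredded cheddar: 500 g × 6/5 = 600 g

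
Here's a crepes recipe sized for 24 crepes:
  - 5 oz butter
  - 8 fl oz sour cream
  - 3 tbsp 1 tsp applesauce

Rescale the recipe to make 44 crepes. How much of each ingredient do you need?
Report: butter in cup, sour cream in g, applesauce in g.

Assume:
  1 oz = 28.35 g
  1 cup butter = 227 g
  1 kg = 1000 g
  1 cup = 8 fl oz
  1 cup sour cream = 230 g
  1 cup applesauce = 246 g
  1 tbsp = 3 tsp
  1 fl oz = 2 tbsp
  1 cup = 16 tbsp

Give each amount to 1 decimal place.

butter: 1.1 cup; sour cream: 421.7 g; applesauce: 94.0 g

Scaling factor: 44/24 = 11/6.
butter: 5 oz × 11/6 × 28.35 g/oz ÷ 227 g/cup ≈ 1.1 cup
sour cream: 8 fl oz × 11/6 ÷ 8 fl oz/cup × 230 g/cup ≈ 421.7 g
applesauce: (3 tbsp + 1 tsp = 10/3 tbsp) × 11/6 ÷ 16 tbsp/cup × 246 g/cup ≈ 94.0 g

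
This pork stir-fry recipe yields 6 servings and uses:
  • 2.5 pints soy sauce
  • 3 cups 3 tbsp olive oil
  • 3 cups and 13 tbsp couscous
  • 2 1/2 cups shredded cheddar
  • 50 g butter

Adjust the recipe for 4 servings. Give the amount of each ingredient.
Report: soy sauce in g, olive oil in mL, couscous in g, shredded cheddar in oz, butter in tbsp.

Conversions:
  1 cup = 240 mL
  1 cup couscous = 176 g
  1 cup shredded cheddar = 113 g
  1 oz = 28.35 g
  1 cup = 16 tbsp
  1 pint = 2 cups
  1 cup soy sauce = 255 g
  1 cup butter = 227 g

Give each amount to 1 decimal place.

Scaling factor: 4/6 = 2/3.
soy sauce: 2.5 pint × 2/3 × 2 cup/pint × 255 g/cup = 850.0 g
olive oil: (3 cup + 3 tbsp = 3.1875 cup) × 2/3 × 240 mL/cup = 510.0 mL
couscous: (3 cup + 13 tbsp = 3.8125 cup) × 2/3 × 176 g/cup ≈ 447.3 g
shredded cheddar: 2.5 cup × 2/3 × 113 g/cup ÷ 28.35 g/oz ≈ 6.6 oz
butter: 50 g × 2/3 ÷ 227 g/cup × 16 tbsp/cup ≈ 2.3 tbsp

soy sauce: 850.0 g; olive oil: 510.0 mL; couscous: 447.3 g; shredded cheddar: 6.6 oz; butter: 2.3 tbsp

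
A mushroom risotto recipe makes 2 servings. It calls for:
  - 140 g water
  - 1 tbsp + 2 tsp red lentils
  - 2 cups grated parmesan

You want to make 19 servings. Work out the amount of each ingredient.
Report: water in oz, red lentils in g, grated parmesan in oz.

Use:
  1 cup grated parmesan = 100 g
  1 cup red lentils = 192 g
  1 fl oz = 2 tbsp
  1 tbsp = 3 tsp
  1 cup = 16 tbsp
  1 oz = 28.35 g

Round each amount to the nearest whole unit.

water: 47 oz; red lentils: 190 g; grated parmesan: 67 oz

Scaling factor: 19/2 = 9.5.
water: 140 g × 19/2 ÷ 28.35 g/oz ≈ 47 oz
red lentils: (1 tbsp + 2 tsp = 5/3 tbsp) × 19/2 ÷ 16 tbsp/cup × 192 g/cup = 190 g
grated parmesan: 2 cup × 19/2 × 100 g/cup ÷ 28.35 g/oz ≈ 67 oz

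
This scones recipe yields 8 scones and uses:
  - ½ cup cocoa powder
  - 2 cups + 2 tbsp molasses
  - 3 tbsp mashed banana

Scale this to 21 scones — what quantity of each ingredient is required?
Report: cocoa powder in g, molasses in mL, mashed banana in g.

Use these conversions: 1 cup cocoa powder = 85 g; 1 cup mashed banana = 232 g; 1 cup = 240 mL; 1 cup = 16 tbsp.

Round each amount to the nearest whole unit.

cocoa powder: 112 g; molasses: 1339 mL; mashed banana: 114 g

Scaling factor: 21/8 = 2.625.
cocoa powder: 0.5 cup × 21/8 × 85 g/cup ≈ 112 g
molasses: (2 cup + 2 tbsp = 2.125 cup) × 21/8 × 240 mL/cup ≈ 1339 mL
mashed banana: 3 tbsp × 21/8 ÷ 16 tbsp/cup × 232 g/cup ≈ 114 g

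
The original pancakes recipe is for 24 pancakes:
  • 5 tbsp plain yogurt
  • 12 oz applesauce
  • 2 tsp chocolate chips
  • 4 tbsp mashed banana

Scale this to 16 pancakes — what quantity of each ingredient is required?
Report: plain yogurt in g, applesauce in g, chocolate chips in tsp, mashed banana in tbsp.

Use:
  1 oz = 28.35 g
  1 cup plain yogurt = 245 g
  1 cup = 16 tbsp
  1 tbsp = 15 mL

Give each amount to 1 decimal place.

Scaling factor: 16/24 = 2/3.
plain yogurt: 5 tbsp × 2/3 ÷ 16 tbsp/cup × 245 g/cup ≈ 51.0 g
applesauce: 12 oz × 2/3 × 28.35 g/oz = 226.8 g
chocolate chips: 2 tsp × 2/3 ≈ 1.3 tsp
mashed banana: 4 tbsp × 2/3 ≈ 2.7 tbsp

plain yogurt: 51.0 g; applesauce: 226.8 g; chocolate chips: 1.3 tsp; mashed banana: 2.7 tbsp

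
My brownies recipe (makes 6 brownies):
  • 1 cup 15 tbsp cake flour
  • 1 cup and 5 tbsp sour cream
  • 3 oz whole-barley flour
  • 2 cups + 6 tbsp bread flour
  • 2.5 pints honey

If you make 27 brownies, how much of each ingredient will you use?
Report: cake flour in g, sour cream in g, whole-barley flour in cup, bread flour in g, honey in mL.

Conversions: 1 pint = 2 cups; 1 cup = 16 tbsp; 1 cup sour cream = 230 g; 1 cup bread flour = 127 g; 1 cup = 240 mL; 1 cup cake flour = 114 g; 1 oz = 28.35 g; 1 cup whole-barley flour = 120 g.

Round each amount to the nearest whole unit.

Scaling factor: 27/6 = 9/2 = 4.5.
cake flour: (1 cup + 15 tbsp = 1.9375 cup) × 9/2 × 114 g/cup ≈ 994 g
sour cream: (1 cup + 5 tbsp = 1.3125 cup) × 9/2 × 230 g/cup ≈ 1358 g
whole-barley flour: 3 oz × 9/2 × 28.35 g/oz ÷ 120 g/cup ≈ 3 cup
bread flour: (2 cup + 6 tbsp = 2.375 cup) × 9/2 × 127 g/cup ≈ 1357 g
honey: 2.5 pint × 9/2 × 2 cup/pint × 240 mL/cup = 5400 mL

cake flour: 994 g; sour cream: 1358 g; whole-barley flour: 3 cup; bread flour: 1357 g; honey: 5400 mL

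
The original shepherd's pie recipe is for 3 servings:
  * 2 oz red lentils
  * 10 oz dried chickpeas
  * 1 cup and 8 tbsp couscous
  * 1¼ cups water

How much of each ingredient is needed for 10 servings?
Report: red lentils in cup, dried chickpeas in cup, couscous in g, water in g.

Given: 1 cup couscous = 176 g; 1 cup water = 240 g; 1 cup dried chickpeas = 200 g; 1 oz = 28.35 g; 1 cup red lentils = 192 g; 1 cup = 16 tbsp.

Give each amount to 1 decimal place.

red lentils: 1.0 cup; dried chickpeas: 4.7 cup; couscous: 880.0 g; water: 1000.0 g

Scaling factor: 10/3.
red lentils: 2 oz × 10/3 × 28.35 g/oz ÷ 192 g/cup ≈ 1.0 cup
dried chickpeas: 10 oz × 10/3 × 28.35 g/oz ÷ 200 g/cup ≈ 4.7 cup
couscous: (1 cup + 8 tbsp = 1.5 cup) × 10/3 × 176 g/cup = 880.0 g
water: 1.25 cup × 10/3 × 240 g/cup = 1000.0 g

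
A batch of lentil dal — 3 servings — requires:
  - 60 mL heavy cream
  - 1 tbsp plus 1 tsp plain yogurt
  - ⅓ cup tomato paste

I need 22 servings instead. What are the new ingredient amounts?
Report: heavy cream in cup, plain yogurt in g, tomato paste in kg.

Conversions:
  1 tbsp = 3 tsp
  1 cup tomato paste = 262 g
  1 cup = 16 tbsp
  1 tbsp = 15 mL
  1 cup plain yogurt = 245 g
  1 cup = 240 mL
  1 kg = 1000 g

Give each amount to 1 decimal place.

heavy cream: 1.8 cup; plain yogurt: 149.7 g; tomato paste: 0.6 kg

Scaling factor: 22/3.
heavy cream: 60 mL × 22/3 ÷ 240 mL/cup ≈ 1.8 cup
plain yogurt: (1 tbsp + 1 tsp = 4/3 tbsp) × 22/3 ÷ 16 tbsp/cup × 245 g/cup ≈ 149.7 g
tomato paste: 1/3 cup × 22/3 × 262 g/cup ÷ 1000 g/kg ≈ 0.6 kg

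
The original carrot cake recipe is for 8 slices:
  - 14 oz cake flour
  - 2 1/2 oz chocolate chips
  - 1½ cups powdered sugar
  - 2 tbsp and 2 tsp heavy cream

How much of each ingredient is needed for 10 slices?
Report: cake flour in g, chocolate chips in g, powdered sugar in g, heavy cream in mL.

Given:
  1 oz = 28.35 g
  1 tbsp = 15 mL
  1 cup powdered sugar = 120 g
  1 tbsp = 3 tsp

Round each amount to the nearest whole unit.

Scaling factor: 10/8 = 5/4 = 1.25.
cake flour: 14 oz × 5/4 × 28.35 g/oz ≈ 496 g
chocolate chips: 2.5 oz × 5/4 × 28.35 g/oz ≈ 89 g
powdered sugar: 1.5 cup × 5/4 × 120 g/cup = 225 g
heavy cream: (2 tbsp + 2 tsp = 8/3 tbsp) × 5/4 × 15 mL/tbsp = 50 mL

cake flour: 496 g; chocolate chips: 89 g; powdered sugar: 225 g; heavy cream: 50 mL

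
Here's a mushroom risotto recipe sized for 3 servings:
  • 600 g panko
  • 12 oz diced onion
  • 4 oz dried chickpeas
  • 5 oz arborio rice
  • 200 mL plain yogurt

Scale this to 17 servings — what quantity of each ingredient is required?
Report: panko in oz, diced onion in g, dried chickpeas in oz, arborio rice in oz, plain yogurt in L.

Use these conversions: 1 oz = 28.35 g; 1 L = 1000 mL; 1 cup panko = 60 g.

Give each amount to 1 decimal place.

Scaling factor: 17/3.
panko: 600 g × 17/3 ÷ 28.35 g/oz ≈ 119.9 oz
diced onion: 12 oz × 17/3 × 28.35 g/oz = 1927.8 g
dried chickpeas: 4 oz × 17/3 ≈ 22.7 oz
arborio rice: 5 oz × 17/3 ≈ 28.3 oz
plain yogurt: 200 mL × 17/3 ÷ 1000 mL/L ≈ 1.1 L

panko: 119.9 oz; diced onion: 1927.8 g; dried chickpeas: 22.7 oz; arborio rice: 28.3 oz; plain yogurt: 1.1 L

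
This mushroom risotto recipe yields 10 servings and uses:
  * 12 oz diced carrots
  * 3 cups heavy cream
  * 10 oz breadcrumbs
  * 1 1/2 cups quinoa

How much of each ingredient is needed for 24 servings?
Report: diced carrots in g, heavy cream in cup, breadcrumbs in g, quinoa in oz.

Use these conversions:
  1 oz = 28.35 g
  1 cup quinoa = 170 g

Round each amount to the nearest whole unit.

Scaling factor: 24/10 = 12/5 = 2.4.
diced carrots: 12 oz × 12/5 × 28.35 g/oz ≈ 816 g
heavy cream: 3 cup × 12/5 ≈ 7 cup
breadcrumbs: 10 oz × 12/5 × 28.35 g/oz ≈ 680 g
quinoa: 1.5 cup × 12/5 × 170 g/cup ÷ 28.35 g/oz ≈ 22 oz

diced carrots: 816 g; heavy cream: 7 cup; breadcrumbs: 680 g; quinoa: 22 oz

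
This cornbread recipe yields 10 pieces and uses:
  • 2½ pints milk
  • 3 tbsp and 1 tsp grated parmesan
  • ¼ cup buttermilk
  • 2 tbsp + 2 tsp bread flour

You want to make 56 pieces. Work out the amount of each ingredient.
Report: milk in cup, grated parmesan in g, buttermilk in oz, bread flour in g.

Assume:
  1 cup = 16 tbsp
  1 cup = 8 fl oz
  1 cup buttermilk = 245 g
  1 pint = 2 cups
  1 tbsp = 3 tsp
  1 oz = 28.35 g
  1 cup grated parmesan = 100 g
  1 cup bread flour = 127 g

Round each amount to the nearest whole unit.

Scaling factor: 56/10 = 28/5 = 5.6.
milk: 2.5 pint × 28/5 × 2 cup/pint = 28 cup
grated parmesan: (3 tbsp + 1 tsp = 10/3 tbsp) × 28/5 ÷ 16 tbsp/cup × 100 g/cup ≈ 117 g
buttermilk: 0.25 cup × 28/5 × 245 g/cup ÷ 28.35 g/oz ≈ 12 oz
bread flour: (2 tbsp + 2 tsp = 8/3 tbsp) × 28/5 ÷ 16 tbsp/cup × 127 g/cup ≈ 119 g

milk: 28 cup; grated parmesan: 117 g; buttermilk: 12 oz; bread flour: 119 g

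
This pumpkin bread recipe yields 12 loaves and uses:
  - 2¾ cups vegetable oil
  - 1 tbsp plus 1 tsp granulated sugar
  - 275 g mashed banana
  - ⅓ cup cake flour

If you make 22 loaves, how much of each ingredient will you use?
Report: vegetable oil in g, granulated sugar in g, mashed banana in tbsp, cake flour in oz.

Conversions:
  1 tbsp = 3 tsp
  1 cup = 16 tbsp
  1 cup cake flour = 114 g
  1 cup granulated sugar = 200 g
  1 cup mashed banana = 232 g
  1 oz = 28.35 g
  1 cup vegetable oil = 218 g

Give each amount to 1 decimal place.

vegetable oil: 1099.1 g; granulated sugar: 30.6 g; mashed banana: 34.8 tbsp; cake flour: 2.5 oz

Scaling factor: 22/12 = 11/6.
vegetable oil: 2.75 cup × 11/6 × 218 g/cup ≈ 1099.1 g
granulated sugar: (1 tbsp + 1 tsp = 4/3 tbsp) × 11/6 ÷ 16 tbsp/cup × 200 g/cup ≈ 30.6 g
mashed banana: 275 g × 11/6 ÷ 232 g/cup × 16 tbsp/cup ≈ 34.8 tbsp
cake flour: 1/3 cup × 11/6 × 114 g/cup ÷ 28.35 g/oz ≈ 2.5 oz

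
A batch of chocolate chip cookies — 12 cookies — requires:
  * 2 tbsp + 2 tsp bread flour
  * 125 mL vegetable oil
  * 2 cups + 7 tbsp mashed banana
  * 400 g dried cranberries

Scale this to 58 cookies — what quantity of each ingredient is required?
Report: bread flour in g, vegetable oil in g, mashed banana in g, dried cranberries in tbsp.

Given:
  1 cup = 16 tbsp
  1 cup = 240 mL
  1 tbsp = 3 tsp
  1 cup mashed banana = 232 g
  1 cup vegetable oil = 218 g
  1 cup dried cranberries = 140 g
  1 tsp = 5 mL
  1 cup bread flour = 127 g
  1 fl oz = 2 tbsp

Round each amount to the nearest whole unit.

bread flour: 102 g; vegetable oil: 549 g; mashed banana: 2733 g; dried cranberries: 221 tbsp

Scaling factor: 58/12 = 29/6.
bread flour: (2 tbsp + 2 tsp = 8/3 tbsp) × 29/6 ÷ 16 tbsp/cup × 127 g/cup ≈ 102 g
vegetable oil: 125 mL × 29/6 ÷ 240 mL/cup × 218 g/cup ≈ 549 g
mashed banana: (2 cup + 7 tbsp = 2.4375 cup) × 29/6 × 232 g/cup ≈ 2733 g
dried cranberries: 400 g × 29/6 ÷ 140 g/cup × 16 tbsp/cup ≈ 221 tbsp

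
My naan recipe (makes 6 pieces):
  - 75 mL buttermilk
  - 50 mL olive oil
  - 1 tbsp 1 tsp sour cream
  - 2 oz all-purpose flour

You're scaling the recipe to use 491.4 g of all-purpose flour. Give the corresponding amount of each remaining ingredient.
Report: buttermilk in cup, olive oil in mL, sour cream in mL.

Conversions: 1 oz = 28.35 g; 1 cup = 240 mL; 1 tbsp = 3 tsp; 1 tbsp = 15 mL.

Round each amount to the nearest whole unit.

The original recipe has 56.7 g of all-purpose flour, so the scaling factor is 491.4 ÷ 56.7 = 26/3.
buttermilk: 75 mL × 26/3 ÷ 240 mL/cup ≈ 3 cup
olive oil: 50 mL × 26/3 ≈ 433 mL
sour cream: (1 tbsp + 1 tsp = 4/3 tbsp) × 26/3 × 15 mL/tbsp ≈ 173 mL

buttermilk: 3 cup; olive oil: 433 mL; sour cream: 173 mL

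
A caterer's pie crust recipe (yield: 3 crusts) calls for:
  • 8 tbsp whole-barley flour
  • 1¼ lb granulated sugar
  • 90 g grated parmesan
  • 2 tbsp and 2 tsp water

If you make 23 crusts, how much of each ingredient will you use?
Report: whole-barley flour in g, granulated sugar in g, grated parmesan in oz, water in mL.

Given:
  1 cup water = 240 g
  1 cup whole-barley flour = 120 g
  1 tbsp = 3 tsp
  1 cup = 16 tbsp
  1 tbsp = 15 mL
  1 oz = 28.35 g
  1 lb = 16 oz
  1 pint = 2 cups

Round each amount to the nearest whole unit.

Scaling factor: 23/3.
whole-barley flour: 8 tbsp × 23/3 ÷ 16 tbsp/cup × 120 g/cup = 460 g
granulated sugar: 1.25 lb × 23/3 × 16 oz/lb × 28.35 g/oz = 4347 g
grated parmesan: 90 g × 23/3 ÷ 28.35 g/oz ≈ 24 oz
water: (2 tbsp + 2 tsp = 8/3 tbsp) × 23/3 × 15 mL/tbsp ≈ 307 mL

whole-barley flour: 460 g; granulated sugar: 4347 g; grated parmesan: 24 oz; water: 307 mL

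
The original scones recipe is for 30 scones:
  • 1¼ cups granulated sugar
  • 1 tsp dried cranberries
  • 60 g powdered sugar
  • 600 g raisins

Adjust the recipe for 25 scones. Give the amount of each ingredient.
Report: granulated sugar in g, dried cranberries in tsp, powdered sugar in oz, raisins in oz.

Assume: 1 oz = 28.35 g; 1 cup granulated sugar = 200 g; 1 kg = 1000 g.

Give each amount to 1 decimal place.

Scaling factor: 25/30 = 5/6.
granulated sugar: 1.25 cup × 5/6 × 200 g/cup ≈ 208.3 g
dried cranberries: 1 tsp × 5/6 ≈ 0.8 tsp
powdered sugar: 60 g × 5/6 ÷ 28.35 g/oz ≈ 1.8 oz
raisins: 600 g × 5/6 ÷ 28.35 g/oz ≈ 17.6 oz

granulated sugar: 208.3 g; dried cranberries: 0.8 tsp; powdered sugar: 1.8 oz; raisins: 17.6 oz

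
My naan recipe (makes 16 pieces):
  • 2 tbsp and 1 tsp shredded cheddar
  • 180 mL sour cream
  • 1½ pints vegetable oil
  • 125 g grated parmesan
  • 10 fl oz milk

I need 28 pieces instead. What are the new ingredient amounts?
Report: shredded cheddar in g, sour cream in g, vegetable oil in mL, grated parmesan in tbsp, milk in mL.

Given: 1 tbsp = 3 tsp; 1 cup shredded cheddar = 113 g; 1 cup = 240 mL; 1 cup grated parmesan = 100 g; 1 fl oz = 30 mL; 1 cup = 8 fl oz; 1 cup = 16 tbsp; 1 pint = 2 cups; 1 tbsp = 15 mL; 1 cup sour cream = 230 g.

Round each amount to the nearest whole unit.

Scaling factor: 28/16 = 7/4 = 1.75.
shredded cheddar: (2 tbsp + 1 tsp = 7/3 tbsp) × 7/4 ÷ 16 tbsp/cup × 113 g/cup ≈ 29 g
sour cream: 180 mL × 7/4 ÷ 240 mL/cup × 230 g/cup ≈ 302 g
vegetable oil: 1.5 pint × 7/4 × 2 cup/pint × 240 mL/cup = 1260 mL
grated parmesan: 125 g × 7/4 ÷ 100 g/cup × 16 tbsp/cup = 35 tbsp
milk: 10 fl oz × 7/4 × 30 mL/fl oz = 525 mL

shredded cheddar: 29 g; sour cream: 302 g; vegetable oil: 1260 mL; grated parmesan: 35 tbsp; milk: 525 mL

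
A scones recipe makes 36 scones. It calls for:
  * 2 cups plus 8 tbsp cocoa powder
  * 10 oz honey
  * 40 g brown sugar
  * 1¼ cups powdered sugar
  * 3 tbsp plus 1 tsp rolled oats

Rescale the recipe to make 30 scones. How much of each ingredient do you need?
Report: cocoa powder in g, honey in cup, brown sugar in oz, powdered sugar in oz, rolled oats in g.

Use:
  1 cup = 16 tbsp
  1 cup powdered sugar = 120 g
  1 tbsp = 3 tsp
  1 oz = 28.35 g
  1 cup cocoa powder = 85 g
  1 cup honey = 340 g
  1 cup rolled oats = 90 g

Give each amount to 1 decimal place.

cocoa powder: 177.1 g; honey: 0.7 cup; brown sugar: 1.2 oz; powdered sugar: 4.4 oz; rolled oats: 15.6 g

Scaling factor: 30/36 = 5/6.
cocoa powder: (2 cup + 8 tbsp = 2.5 cup) × 5/6 × 85 g/cup ≈ 177.1 g
honey: 10 oz × 5/6 × 28.35 g/oz ÷ 340 g/cup ≈ 0.7 cup
brown sugar: 40 g × 5/6 ÷ 28.35 g/oz ≈ 1.2 oz
powdered sugar: 1.25 cup × 5/6 × 120 g/cup ÷ 28.35 g/oz ≈ 4.4 oz
rolled oats: (3 tbsp + 1 tsp = 10/3 tbsp) × 5/6 ÷ 16 tbsp/cup × 90 g/cup ≈ 15.6 g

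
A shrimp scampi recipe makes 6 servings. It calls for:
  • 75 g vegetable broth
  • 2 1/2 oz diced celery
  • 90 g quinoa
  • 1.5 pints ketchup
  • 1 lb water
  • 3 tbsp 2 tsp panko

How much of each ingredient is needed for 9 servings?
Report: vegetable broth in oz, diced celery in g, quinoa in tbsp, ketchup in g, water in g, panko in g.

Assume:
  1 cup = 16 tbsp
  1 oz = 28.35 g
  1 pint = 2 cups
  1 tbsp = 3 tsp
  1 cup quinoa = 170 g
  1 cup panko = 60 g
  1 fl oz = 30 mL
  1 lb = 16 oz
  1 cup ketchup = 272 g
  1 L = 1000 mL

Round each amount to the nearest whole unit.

vegetable broth: 4 oz; diced celery: 106 g; quinoa: 13 tbsp; ketchup: 1224 g; water: 680 g; panko: 21 g

Scaling factor: 9/6 = 3/2 = 1.5.
vegetable broth: 75 g × 3/2 ÷ 28.35 g/oz ≈ 4 oz
diced celery: 2.5 oz × 3/2 × 28.35 g/oz ≈ 106 g
quinoa: 90 g × 3/2 ÷ 170 g/cup × 16 tbsp/cup ≈ 13 tbsp
ketchup: 1.5 pint × 3/2 × 2 cup/pint × 272 g/cup = 1224 g
water: 1 lb × 3/2 × 16 oz/lb × 28.35 g/oz ≈ 680 g
panko: (3 tbsp + 2 tsp = 11/3 tbsp) × 3/2 ÷ 16 tbsp/cup × 60 g/cup ≈ 21 g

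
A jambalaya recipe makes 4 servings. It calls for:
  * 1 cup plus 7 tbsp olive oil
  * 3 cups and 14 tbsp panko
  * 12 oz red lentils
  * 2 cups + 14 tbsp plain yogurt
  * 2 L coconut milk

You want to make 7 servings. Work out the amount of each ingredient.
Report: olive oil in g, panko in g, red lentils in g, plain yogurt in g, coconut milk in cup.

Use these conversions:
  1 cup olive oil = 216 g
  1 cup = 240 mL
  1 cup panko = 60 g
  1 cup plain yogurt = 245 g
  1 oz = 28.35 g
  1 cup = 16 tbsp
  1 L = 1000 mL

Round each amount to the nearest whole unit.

olive oil: 543 g; panko: 407 g; red lentils: 595 g; plain yogurt: 1233 g; coconut milk: 15 cup

Scaling factor: 7/4 = 1.75.
olive oil: (1 cup + 7 tbsp = 1.4375 cup) × 7/4 × 216 g/cup ≈ 543 g
panko: (3 cup + 14 tbsp = 3.875 cup) × 7/4 × 60 g/cup ≈ 407 g
red lentils: 12 oz × 7/4 × 28.35 g/oz ≈ 595 g
plain yogurt: (2 cup + 14 tbsp = 2.875 cup) × 7/4 × 245 g/cup ≈ 1233 g
coconut milk: 2 L × 7/4 × 1000 mL/L ÷ 240 mL/cup ≈ 15 cup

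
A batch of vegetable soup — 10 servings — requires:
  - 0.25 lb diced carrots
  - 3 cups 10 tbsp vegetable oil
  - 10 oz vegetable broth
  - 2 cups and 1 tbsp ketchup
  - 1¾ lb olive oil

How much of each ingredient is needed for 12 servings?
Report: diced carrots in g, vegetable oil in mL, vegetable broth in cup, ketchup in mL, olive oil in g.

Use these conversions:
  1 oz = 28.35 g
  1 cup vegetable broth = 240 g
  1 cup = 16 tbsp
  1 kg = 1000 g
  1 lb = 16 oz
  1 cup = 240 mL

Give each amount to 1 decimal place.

Scaling factor: 12/10 = 6/5 = 1.2.
diced carrots: 0.25 lb × 6/5 × 16 oz/lb × 28.35 g/oz ≈ 136.1 g
vegetable oil: (3 cup + 10 tbsp = 3.625 cup) × 6/5 × 240 mL/cup = 1044.0 mL
vegetable broth: 10 oz × 6/5 × 28.35 g/oz ÷ 240 g/cup ≈ 1.4 cup
ketchup: (2 cup + 1 tbsp = 2.0625 cup) × 6/5 × 240 mL/cup = 594.0 mL
olive oil: 1.75 lb × 6/5 × 16 oz/lb × 28.35 g/oz ≈ 952.6 g

diced carrots: 136.1 g; vegetable oil: 1044.0 mL; vegetable broth: 1.4 cup; ketchup: 594.0 mL; olive oil: 952.6 g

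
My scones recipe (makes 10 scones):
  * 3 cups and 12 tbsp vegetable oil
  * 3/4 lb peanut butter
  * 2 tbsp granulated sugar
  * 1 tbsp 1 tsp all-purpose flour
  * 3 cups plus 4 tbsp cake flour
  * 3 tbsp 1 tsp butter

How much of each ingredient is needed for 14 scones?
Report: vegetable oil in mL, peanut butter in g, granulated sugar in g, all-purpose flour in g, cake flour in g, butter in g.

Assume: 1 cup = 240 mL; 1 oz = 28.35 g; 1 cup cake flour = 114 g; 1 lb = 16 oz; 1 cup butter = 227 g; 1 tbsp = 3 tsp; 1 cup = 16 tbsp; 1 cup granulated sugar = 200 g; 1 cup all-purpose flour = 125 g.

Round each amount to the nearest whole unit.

Scaling factor: 14/10 = 7/5 = 1.4.
vegetable oil: (3 cup + 12 tbsp = 3.75 cup) × 7/5 × 240 mL/cup = 1260 mL
peanut butter: 0.75 lb × 7/5 × 16 oz/lb × 28.35 g/oz ≈ 476 g
granulated sugar: 2 tbsp × 7/5 ÷ 16 tbsp/cup × 200 g/cup = 35 g
all-purpose flour: (1 tbsp + 1 tsp = 4/3 tbsp) × 7/5 ÷ 16 tbsp/cup × 125 g/cup ≈ 15 g
cake flour: (3 cup + 4 tbsp = 3.25 cup) × 7/5 × 114 g/cup ≈ 519 g
butter: (3 tbsp + 1 tsp = 10/3 tbsp) × 7/5 ÷ 16 tbsp/cup × 227 g/cup ≈ 66 g

vegetable oil: 1260 mL; peanut butter: 476 g; granulated sugar: 35 g; all-purpose flour: 15 g; cake flour: 519 g; butter: 66 g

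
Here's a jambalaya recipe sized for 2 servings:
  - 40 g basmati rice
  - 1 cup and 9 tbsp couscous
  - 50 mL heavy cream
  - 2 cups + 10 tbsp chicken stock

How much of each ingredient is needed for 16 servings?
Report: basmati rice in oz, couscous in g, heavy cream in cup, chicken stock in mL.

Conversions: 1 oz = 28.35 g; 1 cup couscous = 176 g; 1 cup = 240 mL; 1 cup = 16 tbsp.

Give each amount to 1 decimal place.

Scaling factor: 16/2 = 8.
basmati rice: 40 g × 8 ÷ 28.35 g/oz ≈ 11.3 oz
couscous: (1 cup + 9 tbsp = 1.5625 cup) × 8 × 176 g/cup = 2200.0 g
heavy cream: 50 mL × 8 ÷ 240 mL/cup ≈ 1.7 cup
chicken stock: (2 cup + 10 tbsp = 2.625 cup) × 8 × 240 mL/cup = 5040.0 mL

basmati rice: 11.3 oz; couscous: 2200.0 g; heavy cream: 1.7 cup; chicken stock: 5040.0 mL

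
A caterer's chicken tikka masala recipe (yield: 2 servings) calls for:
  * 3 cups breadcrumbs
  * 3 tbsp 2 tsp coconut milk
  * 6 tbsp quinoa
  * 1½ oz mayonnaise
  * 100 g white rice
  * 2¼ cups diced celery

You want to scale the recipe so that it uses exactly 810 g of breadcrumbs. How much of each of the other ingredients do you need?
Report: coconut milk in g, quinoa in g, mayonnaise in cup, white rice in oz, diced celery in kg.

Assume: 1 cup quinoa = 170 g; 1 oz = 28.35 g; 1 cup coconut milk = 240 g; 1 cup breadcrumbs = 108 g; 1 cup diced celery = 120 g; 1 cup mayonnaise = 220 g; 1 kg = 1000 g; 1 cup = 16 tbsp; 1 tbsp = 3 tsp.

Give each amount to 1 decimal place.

coconut milk: 137.5 g; quinoa: 159.4 g; mayonnaise: 0.5 cup; white rice: 8.8 oz; diced celery: 0.7 kg

The original recipe has 324 g of breadcrumbs, so the scaling factor is 810 ÷ 324 = 5/2 = 2.5.
coconut milk: (3 tbsp + 2 tsp = 11/3 tbsp) × 5/2 ÷ 16 tbsp/cup × 240 g/cup = 137.5 g
quinoa: 6 tbsp × 5/2 ÷ 16 tbsp/cup × 170 g/cup ≈ 159.4 g
mayonnaise: 1.5 oz × 5/2 × 28.35 g/oz ÷ 220 g/cup ≈ 0.5 cup
white rice: 100 g × 5/2 ÷ 28.35 g/oz ≈ 8.8 oz
diced celery: 2.25 cup × 5/2 × 120 g/cup ÷ 1000 g/kg ≈ 0.7 kg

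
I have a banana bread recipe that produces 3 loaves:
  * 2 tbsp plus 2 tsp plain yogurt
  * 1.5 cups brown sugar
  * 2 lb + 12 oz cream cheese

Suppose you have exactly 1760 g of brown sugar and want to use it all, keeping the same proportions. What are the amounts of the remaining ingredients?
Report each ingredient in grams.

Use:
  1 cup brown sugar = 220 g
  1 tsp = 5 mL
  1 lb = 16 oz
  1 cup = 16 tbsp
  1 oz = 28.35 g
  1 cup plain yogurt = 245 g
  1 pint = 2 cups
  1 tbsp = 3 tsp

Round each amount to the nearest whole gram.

The original recipe has 330 g of brown sugar, so the scaling factor is 1760 ÷ 330 = 16/3.
plain yogurt: (2 tbsp + 2 tsp = 8/3 tbsp) × 16/3 ÷ 16 tbsp/cup × 245 g/cup ≈ 218 g
cream cheese: (2 lb + 12 oz = 2.75 lb) × 16/3 × 16 oz/lb × 28.35 g/oz ≈ 6653 g

plain yogurt: 218 g; cream cheese: 6653 g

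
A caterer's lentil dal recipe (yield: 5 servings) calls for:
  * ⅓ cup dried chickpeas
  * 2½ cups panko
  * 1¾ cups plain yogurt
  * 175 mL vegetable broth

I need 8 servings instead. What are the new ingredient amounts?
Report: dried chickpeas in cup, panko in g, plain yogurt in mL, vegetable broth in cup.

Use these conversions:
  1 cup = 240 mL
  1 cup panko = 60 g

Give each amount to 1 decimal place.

Scaling factor: 8/5 = 1.6.
dried chickpeas: 1/3 cup × 8/5 ≈ 0.5 cup
panko: 2.5 cup × 8/5 × 60 g/cup = 240.0 g
plain yogurt: 1.75 cup × 8/5 × 240 mL/cup = 672.0 mL
vegetable broth: 175 mL × 8/5 ÷ 240 mL/cup ≈ 1.2 cup

dried chickpeas: 0.5 cup; panko: 240.0 g; plain yogurt: 672.0 mL; vegetable broth: 1.2 cup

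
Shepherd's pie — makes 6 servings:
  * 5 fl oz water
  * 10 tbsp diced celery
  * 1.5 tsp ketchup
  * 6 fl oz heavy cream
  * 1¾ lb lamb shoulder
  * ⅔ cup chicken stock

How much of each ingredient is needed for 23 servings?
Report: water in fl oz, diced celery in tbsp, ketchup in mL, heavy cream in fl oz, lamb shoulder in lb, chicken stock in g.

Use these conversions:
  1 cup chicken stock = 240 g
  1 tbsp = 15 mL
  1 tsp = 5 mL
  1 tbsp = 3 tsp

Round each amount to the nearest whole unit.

water: 19 fl oz; diced celery: 38 tbsp; ketchup: 29 mL; heavy cream: 23 fl oz; lamb shoulder: 7 lb; chicken stock: 613 g

Scaling factor: 23/6.
water: 5 fl oz × 23/6 ≈ 19 fl oz
diced celery: 10 tbsp × 23/6 ≈ 38 tbsp
ketchup: 1.5 tsp × 23/6 × 5 mL/tsp ≈ 29 mL
heavy cream: 6 fl oz × 23/6 = 23 fl oz
lamb shoulder: 1.75 lb × 23/6 ≈ 7 lb
chicken stock: 2/3 cup × 23/6 × 240 g/cup ≈ 613 g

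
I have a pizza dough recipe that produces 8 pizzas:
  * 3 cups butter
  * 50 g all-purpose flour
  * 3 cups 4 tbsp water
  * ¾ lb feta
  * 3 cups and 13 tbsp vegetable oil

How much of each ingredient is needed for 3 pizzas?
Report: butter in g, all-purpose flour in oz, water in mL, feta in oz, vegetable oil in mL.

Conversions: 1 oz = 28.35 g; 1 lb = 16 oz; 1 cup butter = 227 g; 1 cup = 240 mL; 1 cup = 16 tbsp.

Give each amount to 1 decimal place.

Scaling factor: 3/8 = 0.375.
butter: 3 cup × 3/8 × 227 g/cup ≈ 255.4 g
all-purpose flour: 50 g × 3/8 ÷ 28.35 g/oz ≈ 0.7 oz
water: (3 cup + 4 tbsp = 3.25 cup) × 3/8 × 240 mL/cup = 292.5 mL
feta: 0.75 lb × 3/8 × 16 oz/lb = 4.5 oz
vegetable oil: (3 cup + 13 tbsp = 3.8125 cup) × 3/8 × 240 mL/cup ≈ 343.1 mL

butter: 255.4 g; all-purpose flour: 0.7 oz; water: 292.5 mL; feta: 4.5 oz; vegetable oil: 343.1 mL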